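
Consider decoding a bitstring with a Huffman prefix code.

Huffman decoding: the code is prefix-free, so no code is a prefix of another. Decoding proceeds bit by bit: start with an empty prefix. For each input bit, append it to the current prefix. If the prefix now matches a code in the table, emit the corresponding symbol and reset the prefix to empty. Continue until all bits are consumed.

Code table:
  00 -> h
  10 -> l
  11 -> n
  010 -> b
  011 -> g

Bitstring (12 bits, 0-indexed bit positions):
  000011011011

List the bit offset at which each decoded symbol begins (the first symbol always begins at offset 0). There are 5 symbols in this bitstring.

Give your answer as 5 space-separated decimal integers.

Bit 0: prefix='0' (no match yet)
Bit 1: prefix='00' -> emit 'h', reset
Bit 2: prefix='0' (no match yet)
Bit 3: prefix='00' -> emit 'h', reset
Bit 4: prefix='1' (no match yet)
Bit 5: prefix='11' -> emit 'n', reset
Bit 6: prefix='0' (no match yet)
Bit 7: prefix='01' (no match yet)
Bit 8: prefix='011' -> emit 'g', reset
Bit 9: prefix='0' (no match yet)
Bit 10: prefix='01' (no match yet)
Bit 11: prefix='011' -> emit 'g', reset

Answer: 0 2 4 6 9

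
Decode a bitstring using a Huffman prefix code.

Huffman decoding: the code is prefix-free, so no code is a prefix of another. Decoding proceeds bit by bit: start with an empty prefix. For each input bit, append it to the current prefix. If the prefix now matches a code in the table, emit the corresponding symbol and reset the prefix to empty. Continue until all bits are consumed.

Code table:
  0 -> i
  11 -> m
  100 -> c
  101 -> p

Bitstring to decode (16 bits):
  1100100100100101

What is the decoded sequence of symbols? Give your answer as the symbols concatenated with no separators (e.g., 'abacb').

Answer: miicccp

Derivation:
Bit 0: prefix='1' (no match yet)
Bit 1: prefix='11' -> emit 'm', reset
Bit 2: prefix='0' -> emit 'i', reset
Bit 3: prefix='0' -> emit 'i', reset
Bit 4: prefix='1' (no match yet)
Bit 5: prefix='10' (no match yet)
Bit 6: prefix='100' -> emit 'c', reset
Bit 7: prefix='1' (no match yet)
Bit 8: prefix='10' (no match yet)
Bit 9: prefix='100' -> emit 'c', reset
Bit 10: prefix='1' (no match yet)
Bit 11: prefix='10' (no match yet)
Bit 12: prefix='100' -> emit 'c', reset
Bit 13: prefix='1' (no match yet)
Bit 14: prefix='10' (no match yet)
Bit 15: prefix='101' -> emit 'p', reset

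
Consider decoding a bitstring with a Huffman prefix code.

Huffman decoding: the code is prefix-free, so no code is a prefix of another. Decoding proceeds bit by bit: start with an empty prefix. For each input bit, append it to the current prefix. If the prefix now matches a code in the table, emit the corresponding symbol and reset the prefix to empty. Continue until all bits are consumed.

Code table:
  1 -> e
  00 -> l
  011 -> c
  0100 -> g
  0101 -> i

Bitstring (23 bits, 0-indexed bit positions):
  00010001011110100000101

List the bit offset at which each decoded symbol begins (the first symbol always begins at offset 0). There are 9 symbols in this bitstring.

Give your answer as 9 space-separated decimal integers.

Bit 0: prefix='0' (no match yet)
Bit 1: prefix='00' -> emit 'l', reset
Bit 2: prefix='0' (no match yet)
Bit 3: prefix='01' (no match yet)
Bit 4: prefix='010' (no match yet)
Bit 5: prefix='0100' -> emit 'g', reset
Bit 6: prefix='0' (no match yet)
Bit 7: prefix='01' (no match yet)
Bit 8: prefix='010' (no match yet)
Bit 9: prefix='0101' -> emit 'i', reset
Bit 10: prefix='1' -> emit 'e', reset
Bit 11: prefix='1' -> emit 'e', reset
Bit 12: prefix='1' -> emit 'e', reset
Bit 13: prefix='0' (no match yet)
Bit 14: prefix='01' (no match yet)
Bit 15: prefix='010' (no match yet)
Bit 16: prefix='0100' -> emit 'g', reset
Bit 17: prefix='0' (no match yet)
Bit 18: prefix='00' -> emit 'l', reset
Bit 19: prefix='0' (no match yet)
Bit 20: prefix='01' (no match yet)
Bit 21: prefix='010' (no match yet)
Bit 22: prefix='0101' -> emit 'i', reset

Answer: 0 2 6 10 11 12 13 17 19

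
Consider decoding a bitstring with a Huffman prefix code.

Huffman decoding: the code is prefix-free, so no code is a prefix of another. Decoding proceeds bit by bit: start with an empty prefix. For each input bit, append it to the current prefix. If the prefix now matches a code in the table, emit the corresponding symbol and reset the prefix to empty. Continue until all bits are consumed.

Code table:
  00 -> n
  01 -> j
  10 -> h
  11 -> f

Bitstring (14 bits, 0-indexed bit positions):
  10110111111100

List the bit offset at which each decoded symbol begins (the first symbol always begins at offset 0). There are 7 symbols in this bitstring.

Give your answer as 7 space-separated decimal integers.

Bit 0: prefix='1' (no match yet)
Bit 1: prefix='10' -> emit 'h', reset
Bit 2: prefix='1' (no match yet)
Bit 3: prefix='11' -> emit 'f', reset
Bit 4: prefix='0' (no match yet)
Bit 5: prefix='01' -> emit 'j', reset
Bit 6: prefix='1' (no match yet)
Bit 7: prefix='11' -> emit 'f', reset
Bit 8: prefix='1' (no match yet)
Bit 9: prefix='11' -> emit 'f', reset
Bit 10: prefix='1' (no match yet)
Bit 11: prefix='11' -> emit 'f', reset
Bit 12: prefix='0' (no match yet)
Bit 13: prefix='00' -> emit 'n', reset

Answer: 0 2 4 6 8 10 12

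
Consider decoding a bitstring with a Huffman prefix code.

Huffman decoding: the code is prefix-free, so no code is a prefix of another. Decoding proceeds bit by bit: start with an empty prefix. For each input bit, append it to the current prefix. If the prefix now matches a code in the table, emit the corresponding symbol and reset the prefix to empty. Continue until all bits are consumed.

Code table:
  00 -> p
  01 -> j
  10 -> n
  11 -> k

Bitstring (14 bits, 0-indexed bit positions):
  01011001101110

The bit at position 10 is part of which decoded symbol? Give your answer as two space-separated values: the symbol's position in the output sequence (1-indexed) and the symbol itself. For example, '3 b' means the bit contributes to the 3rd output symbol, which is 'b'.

Bit 0: prefix='0' (no match yet)
Bit 1: prefix='01' -> emit 'j', reset
Bit 2: prefix='0' (no match yet)
Bit 3: prefix='01' -> emit 'j', reset
Bit 4: prefix='1' (no match yet)
Bit 5: prefix='10' -> emit 'n', reset
Bit 6: prefix='0' (no match yet)
Bit 7: prefix='01' -> emit 'j', reset
Bit 8: prefix='1' (no match yet)
Bit 9: prefix='10' -> emit 'n', reset
Bit 10: prefix='1' (no match yet)
Bit 11: prefix='11' -> emit 'k', reset
Bit 12: prefix='1' (no match yet)
Bit 13: prefix='10' -> emit 'n', reset

Answer: 6 k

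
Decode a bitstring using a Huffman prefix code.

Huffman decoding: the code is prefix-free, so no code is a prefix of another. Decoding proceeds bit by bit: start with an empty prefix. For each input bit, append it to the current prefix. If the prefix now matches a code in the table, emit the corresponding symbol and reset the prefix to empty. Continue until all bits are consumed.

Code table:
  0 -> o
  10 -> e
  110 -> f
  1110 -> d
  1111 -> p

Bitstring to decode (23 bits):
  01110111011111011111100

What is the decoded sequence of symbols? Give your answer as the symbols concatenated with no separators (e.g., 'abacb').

Bit 0: prefix='0' -> emit 'o', reset
Bit 1: prefix='1' (no match yet)
Bit 2: prefix='11' (no match yet)
Bit 3: prefix='111' (no match yet)
Bit 4: prefix='1110' -> emit 'd', reset
Bit 5: prefix='1' (no match yet)
Bit 6: prefix='11' (no match yet)
Bit 7: prefix='111' (no match yet)
Bit 8: prefix='1110' -> emit 'd', reset
Bit 9: prefix='1' (no match yet)
Bit 10: prefix='11' (no match yet)
Bit 11: prefix='111' (no match yet)
Bit 12: prefix='1111' -> emit 'p', reset
Bit 13: prefix='1' (no match yet)
Bit 14: prefix='10' -> emit 'e', reset
Bit 15: prefix='1' (no match yet)
Bit 16: prefix='11' (no match yet)
Bit 17: prefix='111' (no match yet)
Bit 18: prefix='1111' -> emit 'p', reset
Bit 19: prefix='1' (no match yet)
Bit 20: prefix='11' (no match yet)
Bit 21: prefix='110' -> emit 'f', reset
Bit 22: prefix='0' -> emit 'o', reset

Answer: oddpepfo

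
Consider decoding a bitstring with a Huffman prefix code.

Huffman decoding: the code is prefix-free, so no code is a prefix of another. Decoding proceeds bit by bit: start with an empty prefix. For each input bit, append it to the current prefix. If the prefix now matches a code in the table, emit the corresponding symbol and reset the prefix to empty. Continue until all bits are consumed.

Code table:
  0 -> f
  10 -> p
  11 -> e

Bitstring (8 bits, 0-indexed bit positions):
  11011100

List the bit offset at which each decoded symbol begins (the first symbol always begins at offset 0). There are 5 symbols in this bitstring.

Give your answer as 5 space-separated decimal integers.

Answer: 0 2 3 5 7

Derivation:
Bit 0: prefix='1' (no match yet)
Bit 1: prefix='11' -> emit 'e', reset
Bit 2: prefix='0' -> emit 'f', reset
Bit 3: prefix='1' (no match yet)
Bit 4: prefix='11' -> emit 'e', reset
Bit 5: prefix='1' (no match yet)
Bit 6: prefix='10' -> emit 'p', reset
Bit 7: prefix='0' -> emit 'f', reset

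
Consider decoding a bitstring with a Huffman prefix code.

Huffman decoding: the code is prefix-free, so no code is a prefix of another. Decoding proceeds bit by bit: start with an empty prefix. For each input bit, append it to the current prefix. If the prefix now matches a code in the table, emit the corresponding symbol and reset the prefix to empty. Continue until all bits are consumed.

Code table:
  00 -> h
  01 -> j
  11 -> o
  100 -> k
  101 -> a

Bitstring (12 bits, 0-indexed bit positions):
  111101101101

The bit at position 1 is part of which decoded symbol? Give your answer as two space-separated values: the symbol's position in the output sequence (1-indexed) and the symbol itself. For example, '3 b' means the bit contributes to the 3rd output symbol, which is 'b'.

Answer: 1 o

Derivation:
Bit 0: prefix='1' (no match yet)
Bit 1: prefix='11' -> emit 'o', reset
Bit 2: prefix='1' (no match yet)
Bit 3: prefix='11' -> emit 'o', reset
Bit 4: prefix='0' (no match yet)
Bit 5: prefix='01' -> emit 'j', reset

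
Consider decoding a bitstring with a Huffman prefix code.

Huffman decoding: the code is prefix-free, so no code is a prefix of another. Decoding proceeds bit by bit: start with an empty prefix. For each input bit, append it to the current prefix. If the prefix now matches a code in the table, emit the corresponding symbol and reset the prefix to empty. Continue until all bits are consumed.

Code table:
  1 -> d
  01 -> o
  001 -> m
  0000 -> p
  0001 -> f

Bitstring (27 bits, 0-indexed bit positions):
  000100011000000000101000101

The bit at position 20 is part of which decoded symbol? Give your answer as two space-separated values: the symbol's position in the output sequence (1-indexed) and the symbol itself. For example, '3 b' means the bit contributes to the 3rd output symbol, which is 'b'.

Bit 0: prefix='0' (no match yet)
Bit 1: prefix='00' (no match yet)
Bit 2: prefix='000' (no match yet)
Bit 3: prefix='0001' -> emit 'f', reset
Bit 4: prefix='0' (no match yet)
Bit 5: prefix='00' (no match yet)
Bit 6: prefix='000' (no match yet)
Bit 7: prefix='0001' -> emit 'f', reset
Bit 8: prefix='1' -> emit 'd', reset
Bit 9: prefix='0' (no match yet)
Bit 10: prefix='00' (no match yet)
Bit 11: prefix='000' (no match yet)
Bit 12: prefix='0000' -> emit 'p', reset
Bit 13: prefix='0' (no match yet)
Bit 14: prefix='00' (no match yet)
Bit 15: prefix='000' (no match yet)
Bit 16: prefix='0000' -> emit 'p', reset
Bit 17: prefix='0' (no match yet)
Bit 18: prefix='01' -> emit 'o', reset
Bit 19: prefix='0' (no match yet)
Bit 20: prefix='01' -> emit 'o', reset
Bit 21: prefix='0' (no match yet)
Bit 22: prefix='00' (no match yet)
Bit 23: prefix='000' (no match yet)
Bit 24: prefix='0001' -> emit 'f', reset

Answer: 7 o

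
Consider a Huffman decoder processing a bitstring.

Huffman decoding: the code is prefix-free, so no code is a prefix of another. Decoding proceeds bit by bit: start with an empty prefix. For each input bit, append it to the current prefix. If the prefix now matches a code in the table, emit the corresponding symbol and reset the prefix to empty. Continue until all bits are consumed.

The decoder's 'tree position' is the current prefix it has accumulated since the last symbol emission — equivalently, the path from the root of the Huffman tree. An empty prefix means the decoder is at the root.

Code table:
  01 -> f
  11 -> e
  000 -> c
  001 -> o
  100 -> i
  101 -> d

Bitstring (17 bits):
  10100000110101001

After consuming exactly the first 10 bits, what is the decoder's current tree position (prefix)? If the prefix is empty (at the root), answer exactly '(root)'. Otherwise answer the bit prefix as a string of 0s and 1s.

Bit 0: prefix='1' (no match yet)
Bit 1: prefix='10' (no match yet)
Bit 2: prefix='101' -> emit 'd', reset
Bit 3: prefix='0' (no match yet)
Bit 4: prefix='00' (no match yet)
Bit 5: prefix='000' -> emit 'c', reset
Bit 6: prefix='0' (no match yet)
Bit 7: prefix='00' (no match yet)
Bit 8: prefix='001' -> emit 'o', reset
Bit 9: prefix='1' (no match yet)

Answer: 1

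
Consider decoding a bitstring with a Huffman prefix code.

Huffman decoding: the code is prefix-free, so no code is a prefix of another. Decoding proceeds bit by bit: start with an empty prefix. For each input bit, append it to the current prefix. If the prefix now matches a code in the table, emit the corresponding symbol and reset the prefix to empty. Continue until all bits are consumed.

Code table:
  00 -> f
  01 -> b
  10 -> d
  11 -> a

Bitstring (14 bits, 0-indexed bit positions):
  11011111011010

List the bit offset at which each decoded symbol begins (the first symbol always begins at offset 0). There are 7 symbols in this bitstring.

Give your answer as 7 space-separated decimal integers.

Answer: 0 2 4 6 8 10 12

Derivation:
Bit 0: prefix='1' (no match yet)
Bit 1: prefix='11' -> emit 'a', reset
Bit 2: prefix='0' (no match yet)
Bit 3: prefix='01' -> emit 'b', reset
Bit 4: prefix='1' (no match yet)
Bit 5: prefix='11' -> emit 'a', reset
Bit 6: prefix='1' (no match yet)
Bit 7: prefix='11' -> emit 'a', reset
Bit 8: prefix='0' (no match yet)
Bit 9: prefix='01' -> emit 'b', reset
Bit 10: prefix='1' (no match yet)
Bit 11: prefix='10' -> emit 'd', reset
Bit 12: prefix='1' (no match yet)
Bit 13: prefix='10' -> emit 'd', reset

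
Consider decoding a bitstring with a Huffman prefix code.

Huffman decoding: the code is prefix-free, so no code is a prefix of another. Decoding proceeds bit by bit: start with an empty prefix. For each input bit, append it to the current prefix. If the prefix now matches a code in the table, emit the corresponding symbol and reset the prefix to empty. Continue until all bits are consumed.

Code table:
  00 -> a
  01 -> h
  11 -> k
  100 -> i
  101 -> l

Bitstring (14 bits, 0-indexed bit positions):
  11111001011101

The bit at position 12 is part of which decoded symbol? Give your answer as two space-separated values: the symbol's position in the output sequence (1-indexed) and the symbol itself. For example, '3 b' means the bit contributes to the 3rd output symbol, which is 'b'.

Bit 0: prefix='1' (no match yet)
Bit 1: prefix='11' -> emit 'k', reset
Bit 2: prefix='1' (no match yet)
Bit 3: prefix='11' -> emit 'k', reset
Bit 4: prefix='1' (no match yet)
Bit 5: prefix='10' (no match yet)
Bit 6: prefix='100' -> emit 'i', reset
Bit 7: prefix='1' (no match yet)
Bit 8: prefix='10' (no match yet)
Bit 9: prefix='101' -> emit 'l', reset
Bit 10: prefix='1' (no match yet)
Bit 11: prefix='11' -> emit 'k', reset
Bit 12: prefix='0' (no match yet)
Bit 13: prefix='01' -> emit 'h', reset

Answer: 6 h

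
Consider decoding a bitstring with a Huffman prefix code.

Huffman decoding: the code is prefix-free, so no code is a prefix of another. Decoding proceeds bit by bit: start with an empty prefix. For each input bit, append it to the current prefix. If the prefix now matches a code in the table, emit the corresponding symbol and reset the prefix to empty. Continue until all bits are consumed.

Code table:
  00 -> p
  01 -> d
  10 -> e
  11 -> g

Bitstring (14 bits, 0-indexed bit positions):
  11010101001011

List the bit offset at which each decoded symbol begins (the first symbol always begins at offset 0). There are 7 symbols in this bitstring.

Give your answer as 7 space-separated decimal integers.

Answer: 0 2 4 6 8 10 12

Derivation:
Bit 0: prefix='1' (no match yet)
Bit 1: prefix='11' -> emit 'g', reset
Bit 2: prefix='0' (no match yet)
Bit 3: prefix='01' -> emit 'd', reset
Bit 4: prefix='0' (no match yet)
Bit 5: prefix='01' -> emit 'd', reset
Bit 6: prefix='0' (no match yet)
Bit 7: prefix='01' -> emit 'd', reset
Bit 8: prefix='0' (no match yet)
Bit 9: prefix='00' -> emit 'p', reset
Bit 10: prefix='1' (no match yet)
Bit 11: prefix='10' -> emit 'e', reset
Bit 12: prefix='1' (no match yet)
Bit 13: prefix='11' -> emit 'g', reset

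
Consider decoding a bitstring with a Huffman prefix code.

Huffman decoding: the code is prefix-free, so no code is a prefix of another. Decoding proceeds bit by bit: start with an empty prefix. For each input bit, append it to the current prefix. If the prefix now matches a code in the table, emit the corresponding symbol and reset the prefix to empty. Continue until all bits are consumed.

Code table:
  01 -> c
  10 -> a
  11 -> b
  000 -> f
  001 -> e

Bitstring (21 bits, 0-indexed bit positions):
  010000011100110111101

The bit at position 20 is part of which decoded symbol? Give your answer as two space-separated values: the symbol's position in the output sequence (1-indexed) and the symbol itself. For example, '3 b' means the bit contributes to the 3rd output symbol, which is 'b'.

Bit 0: prefix='0' (no match yet)
Bit 1: prefix='01' -> emit 'c', reset
Bit 2: prefix='0' (no match yet)
Bit 3: prefix='00' (no match yet)
Bit 4: prefix='000' -> emit 'f', reset
Bit 5: prefix='0' (no match yet)
Bit 6: prefix='00' (no match yet)
Bit 7: prefix='001' -> emit 'e', reset
Bit 8: prefix='1' (no match yet)
Bit 9: prefix='11' -> emit 'b', reset
Bit 10: prefix='0' (no match yet)
Bit 11: prefix='00' (no match yet)
Bit 12: prefix='001' -> emit 'e', reset
Bit 13: prefix='1' (no match yet)
Bit 14: prefix='10' -> emit 'a', reset
Bit 15: prefix='1' (no match yet)
Bit 16: prefix='11' -> emit 'b', reset
Bit 17: prefix='1' (no match yet)
Bit 18: prefix='11' -> emit 'b', reset
Bit 19: prefix='0' (no match yet)
Bit 20: prefix='01' -> emit 'c', reset

Answer: 9 c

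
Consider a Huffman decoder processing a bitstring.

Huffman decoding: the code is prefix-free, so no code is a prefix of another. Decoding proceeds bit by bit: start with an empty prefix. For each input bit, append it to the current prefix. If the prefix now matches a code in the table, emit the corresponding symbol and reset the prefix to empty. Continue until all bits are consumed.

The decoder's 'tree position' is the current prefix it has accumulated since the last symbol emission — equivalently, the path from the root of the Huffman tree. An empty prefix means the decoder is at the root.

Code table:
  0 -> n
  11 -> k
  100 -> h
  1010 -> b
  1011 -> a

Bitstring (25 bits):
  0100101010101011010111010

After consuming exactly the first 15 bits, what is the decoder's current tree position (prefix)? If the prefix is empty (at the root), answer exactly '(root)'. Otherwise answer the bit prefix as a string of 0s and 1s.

Bit 0: prefix='0' -> emit 'n', reset
Bit 1: prefix='1' (no match yet)
Bit 2: prefix='10' (no match yet)
Bit 3: prefix='100' -> emit 'h', reset
Bit 4: prefix='1' (no match yet)
Bit 5: prefix='10' (no match yet)
Bit 6: prefix='101' (no match yet)
Bit 7: prefix='1010' -> emit 'b', reset
Bit 8: prefix='1' (no match yet)
Bit 9: prefix='10' (no match yet)
Bit 10: prefix='101' (no match yet)
Bit 11: prefix='1010' -> emit 'b', reset
Bit 12: prefix='1' (no match yet)
Bit 13: prefix='10' (no match yet)
Bit 14: prefix='101' (no match yet)

Answer: 101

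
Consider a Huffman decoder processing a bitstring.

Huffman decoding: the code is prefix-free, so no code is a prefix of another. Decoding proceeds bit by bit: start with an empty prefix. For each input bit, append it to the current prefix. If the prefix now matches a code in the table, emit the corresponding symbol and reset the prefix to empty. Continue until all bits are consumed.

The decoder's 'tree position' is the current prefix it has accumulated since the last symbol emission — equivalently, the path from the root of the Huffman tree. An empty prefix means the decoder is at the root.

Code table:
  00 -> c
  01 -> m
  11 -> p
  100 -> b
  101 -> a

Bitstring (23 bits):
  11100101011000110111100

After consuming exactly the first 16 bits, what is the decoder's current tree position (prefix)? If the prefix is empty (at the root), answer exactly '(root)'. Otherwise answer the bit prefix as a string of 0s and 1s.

Bit 0: prefix='1' (no match yet)
Bit 1: prefix='11' -> emit 'p', reset
Bit 2: prefix='1' (no match yet)
Bit 3: prefix='10' (no match yet)
Bit 4: prefix='100' -> emit 'b', reset
Bit 5: prefix='1' (no match yet)
Bit 6: prefix='10' (no match yet)
Bit 7: prefix='101' -> emit 'a', reset
Bit 8: prefix='0' (no match yet)
Bit 9: prefix='01' -> emit 'm', reset
Bit 10: prefix='1' (no match yet)
Bit 11: prefix='10' (no match yet)
Bit 12: prefix='100' -> emit 'b', reset
Bit 13: prefix='0' (no match yet)
Bit 14: prefix='01' -> emit 'm', reset
Bit 15: prefix='1' (no match yet)

Answer: 1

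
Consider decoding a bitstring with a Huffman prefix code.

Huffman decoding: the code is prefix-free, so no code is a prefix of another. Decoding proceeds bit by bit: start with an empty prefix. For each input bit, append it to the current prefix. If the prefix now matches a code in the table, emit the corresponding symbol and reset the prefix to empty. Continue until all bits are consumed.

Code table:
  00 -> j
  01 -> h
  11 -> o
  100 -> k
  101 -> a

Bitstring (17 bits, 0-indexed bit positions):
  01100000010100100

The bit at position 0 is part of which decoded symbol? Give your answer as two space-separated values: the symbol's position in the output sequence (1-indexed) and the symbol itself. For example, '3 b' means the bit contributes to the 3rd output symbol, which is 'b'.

Bit 0: prefix='0' (no match yet)
Bit 1: prefix='01' -> emit 'h', reset
Bit 2: prefix='1' (no match yet)
Bit 3: prefix='10' (no match yet)
Bit 4: prefix='100' -> emit 'k', reset

Answer: 1 h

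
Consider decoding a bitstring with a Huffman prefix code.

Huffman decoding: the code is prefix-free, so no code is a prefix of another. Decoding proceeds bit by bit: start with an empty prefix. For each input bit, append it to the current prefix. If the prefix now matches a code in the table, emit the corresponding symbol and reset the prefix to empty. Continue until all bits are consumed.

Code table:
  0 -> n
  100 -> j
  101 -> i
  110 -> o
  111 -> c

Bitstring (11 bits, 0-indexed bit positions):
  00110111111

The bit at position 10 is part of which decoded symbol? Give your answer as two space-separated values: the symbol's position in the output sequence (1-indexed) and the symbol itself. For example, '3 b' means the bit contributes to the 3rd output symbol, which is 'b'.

Answer: 5 c

Derivation:
Bit 0: prefix='0' -> emit 'n', reset
Bit 1: prefix='0' -> emit 'n', reset
Bit 2: prefix='1' (no match yet)
Bit 3: prefix='11' (no match yet)
Bit 4: prefix='110' -> emit 'o', reset
Bit 5: prefix='1' (no match yet)
Bit 6: prefix='11' (no match yet)
Bit 7: prefix='111' -> emit 'c', reset
Bit 8: prefix='1' (no match yet)
Bit 9: prefix='11' (no match yet)
Bit 10: prefix='111' -> emit 'c', reset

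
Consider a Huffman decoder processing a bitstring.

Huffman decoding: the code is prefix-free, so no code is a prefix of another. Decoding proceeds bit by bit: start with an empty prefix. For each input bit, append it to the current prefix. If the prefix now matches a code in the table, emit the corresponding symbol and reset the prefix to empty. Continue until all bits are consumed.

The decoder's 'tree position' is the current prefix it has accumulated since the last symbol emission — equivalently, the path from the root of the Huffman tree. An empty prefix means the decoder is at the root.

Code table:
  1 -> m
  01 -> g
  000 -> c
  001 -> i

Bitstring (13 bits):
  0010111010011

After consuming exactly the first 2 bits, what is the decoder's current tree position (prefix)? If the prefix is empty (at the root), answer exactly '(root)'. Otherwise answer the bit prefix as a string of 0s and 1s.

Answer: 00

Derivation:
Bit 0: prefix='0' (no match yet)
Bit 1: prefix='00' (no match yet)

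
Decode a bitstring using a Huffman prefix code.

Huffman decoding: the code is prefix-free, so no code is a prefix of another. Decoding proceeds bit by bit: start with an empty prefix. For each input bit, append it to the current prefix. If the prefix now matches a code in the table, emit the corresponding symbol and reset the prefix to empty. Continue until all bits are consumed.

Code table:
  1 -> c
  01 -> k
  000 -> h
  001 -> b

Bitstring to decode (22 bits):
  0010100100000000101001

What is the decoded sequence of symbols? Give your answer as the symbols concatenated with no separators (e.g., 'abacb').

Answer: bkbhhbkb

Derivation:
Bit 0: prefix='0' (no match yet)
Bit 1: prefix='00' (no match yet)
Bit 2: prefix='001' -> emit 'b', reset
Bit 3: prefix='0' (no match yet)
Bit 4: prefix='01' -> emit 'k', reset
Bit 5: prefix='0' (no match yet)
Bit 6: prefix='00' (no match yet)
Bit 7: prefix='001' -> emit 'b', reset
Bit 8: prefix='0' (no match yet)
Bit 9: prefix='00' (no match yet)
Bit 10: prefix='000' -> emit 'h', reset
Bit 11: prefix='0' (no match yet)
Bit 12: prefix='00' (no match yet)
Bit 13: prefix='000' -> emit 'h', reset
Bit 14: prefix='0' (no match yet)
Bit 15: prefix='00' (no match yet)
Bit 16: prefix='001' -> emit 'b', reset
Bit 17: prefix='0' (no match yet)
Bit 18: prefix='01' -> emit 'k', reset
Bit 19: prefix='0' (no match yet)
Bit 20: prefix='00' (no match yet)
Bit 21: prefix='001' -> emit 'b', reset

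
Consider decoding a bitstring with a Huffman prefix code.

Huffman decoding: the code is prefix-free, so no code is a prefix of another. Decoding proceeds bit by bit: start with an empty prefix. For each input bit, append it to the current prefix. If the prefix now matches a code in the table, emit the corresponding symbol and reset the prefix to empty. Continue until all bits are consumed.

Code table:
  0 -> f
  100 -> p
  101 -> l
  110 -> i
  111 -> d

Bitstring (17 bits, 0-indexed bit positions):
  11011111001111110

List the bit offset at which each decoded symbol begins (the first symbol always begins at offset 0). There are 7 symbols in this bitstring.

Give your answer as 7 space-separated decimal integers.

Answer: 0 3 6 9 10 13 16

Derivation:
Bit 0: prefix='1' (no match yet)
Bit 1: prefix='11' (no match yet)
Bit 2: prefix='110' -> emit 'i', reset
Bit 3: prefix='1' (no match yet)
Bit 4: prefix='11' (no match yet)
Bit 5: prefix='111' -> emit 'd', reset
Bit 6: prefix='1' (no match yet)
Bit 7: prefix='11' (no match yet)
Bit 8: prefix='110' -> emit 'i', reset
Bit 9: prefix='0' -> emit 'f', reset
Bit 10: prefix='1' (no match yet)
Bit 11: prefix='11' (no match yet)
Bit 12: prefix='111' -> emit 'd', reset
Bit 13: prefix='1' (no match yet)
Bit 14: prefix='11' (no match yet)
Bit 15: prefix='111' -> emit 'd', reset
Bit 16: prefix='0' -> emit 'f', reset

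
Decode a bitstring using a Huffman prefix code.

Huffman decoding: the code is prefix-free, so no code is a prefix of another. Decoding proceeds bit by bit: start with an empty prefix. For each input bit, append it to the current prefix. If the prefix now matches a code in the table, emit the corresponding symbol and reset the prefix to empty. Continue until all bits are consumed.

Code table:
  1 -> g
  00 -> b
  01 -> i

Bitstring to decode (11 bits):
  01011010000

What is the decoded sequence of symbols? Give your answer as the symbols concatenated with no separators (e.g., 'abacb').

Bit 0: prefix='0' (no match yet)
Bit 1: prefix='01' -> emit 'i', reset
Bit 2: prefix='0' (no match yet)
Bit 3: prefix='01' -> emit 'i', reset
Bit 4: prefix='1' -> emit 'g', reset
Bit 5: prefix='0' (no match yet)
Bit 6: prefix='01' -> emit 'i', reset
Bit 7: prefix='0' (no match yet)
Bit 8: prefix='00' -> emit 'b', reset
Bit 9: prefix='0' (no match yet)
Bit 10: prefix='00' -> emit 'b', reset

Answer: iigibb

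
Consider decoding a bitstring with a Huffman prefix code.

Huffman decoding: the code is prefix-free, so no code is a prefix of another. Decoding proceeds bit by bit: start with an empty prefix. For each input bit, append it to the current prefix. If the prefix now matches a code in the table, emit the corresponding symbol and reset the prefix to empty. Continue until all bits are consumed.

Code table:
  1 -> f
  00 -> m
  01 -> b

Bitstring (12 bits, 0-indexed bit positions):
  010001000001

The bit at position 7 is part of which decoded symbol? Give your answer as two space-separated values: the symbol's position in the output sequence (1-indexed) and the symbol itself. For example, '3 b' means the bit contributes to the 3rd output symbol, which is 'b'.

Bit 0: prefix='0' (no match yet)
Bit 1: prefix='01' -> emit 'b', reset
Bit 2: prefix='0' (no match yet)
Bit 3: prefix='00' -> emit 'm', reset
Bit 4: prefix='0' (no match yet)
Bit 5: prefix='01' -> emit 'b', reset
Bit 6: prefix='0' (no match yet)
Bit 7: prefix='00' -> emit 'm', reset
Bit 8: prefix='0' (no match yet)
Bit 9: prefix='00' -> emit 'm', reset
Bit 10: prefix='0' (no match yet)
Bit 11: prefix='01' -> emit 'b', reset

Answer: 4 m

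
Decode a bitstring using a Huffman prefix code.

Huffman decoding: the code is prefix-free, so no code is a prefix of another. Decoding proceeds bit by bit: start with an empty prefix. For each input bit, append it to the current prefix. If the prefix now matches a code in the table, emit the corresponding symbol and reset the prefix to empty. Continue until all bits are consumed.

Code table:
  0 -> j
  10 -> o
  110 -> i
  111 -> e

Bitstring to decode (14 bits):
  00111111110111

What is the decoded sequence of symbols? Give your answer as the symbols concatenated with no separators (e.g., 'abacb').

Bit 0: prefix='0' -> emit 'j', reset
Bit 1: prefix='0' -> emit 'j', reset
Bit 2: prefix='1' (no match yet)
Bit 3: prefix='11' (no match yet)
Bit 4: prefix='111' -> emit 'e', reset
Bit 5: prefix='1' (no match yet)
Bit 6: prefix='11' (no match yet)
Bit 7: prefix='111' -> emit 'e', reset
Bit 8: prefix='1' (no match yet)
Bit 9: prefix='11' (no match yet)
Bit 10: prefix='110' -> emit 'i', reset
Bit 11: prefix='1' (no match yet)
Bit 12: prefix='11' (no match yet)
Bit 13: prefix='111' -> emit 'e', reset

Answer: jjeeie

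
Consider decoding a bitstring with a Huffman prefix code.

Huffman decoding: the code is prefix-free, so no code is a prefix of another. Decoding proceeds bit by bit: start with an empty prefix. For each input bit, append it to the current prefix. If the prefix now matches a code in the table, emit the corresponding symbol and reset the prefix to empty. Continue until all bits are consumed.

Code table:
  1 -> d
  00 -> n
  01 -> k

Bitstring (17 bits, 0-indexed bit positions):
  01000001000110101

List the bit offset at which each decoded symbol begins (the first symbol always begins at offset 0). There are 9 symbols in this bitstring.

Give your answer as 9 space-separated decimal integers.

Bit 0: prefix='0' (no match yet)
Bit 1: prefix='01' -> emit 'k', reset
Bit 2: prefix='0' (no match yet)
Bit 3: prefix='00' -> emit 'n', reset
Bit 4: prefix='0' (no match yet)
Bit 5: prefix='00' -> emit 'n', reset
Bit 6: prefix='0' (no match yet)
Bit 7: prefix='01' -> emit 'k', reset
Bit 8: prefix='0' (no match yet)
Bit 9: prefix='00' -> emit 'n', reset
Bit 10: prefix='0' (no match yet)
Bit 11: prefix='01' -> emit 'k', reset
Bit 12: prefix='1' -> emit 'd', reset
Bit 13: prefix='0' (no match yet)
Bit 14: prefix='01' -> emit 'k', reset
Bit 15: prefix='0' (no match yet)
Bit 16: prefix='01' -> emit 'k', reset

Answer: 0 2 4 6 8 10 12 13 15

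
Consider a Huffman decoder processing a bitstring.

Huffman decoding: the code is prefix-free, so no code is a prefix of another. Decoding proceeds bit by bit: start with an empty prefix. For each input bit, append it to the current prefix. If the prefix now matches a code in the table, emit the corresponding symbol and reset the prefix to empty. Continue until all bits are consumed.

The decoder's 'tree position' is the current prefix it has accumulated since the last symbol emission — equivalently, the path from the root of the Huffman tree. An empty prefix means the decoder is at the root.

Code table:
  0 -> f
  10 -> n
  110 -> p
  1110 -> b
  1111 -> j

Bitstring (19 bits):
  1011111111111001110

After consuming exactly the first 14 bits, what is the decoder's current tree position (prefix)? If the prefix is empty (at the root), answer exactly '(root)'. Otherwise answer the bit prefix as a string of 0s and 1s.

Bit 0: prefix='1' (no match yet)
Bit 1: prefix='10' -> emit 'n', reset
Bit 2: prefix='1' (no match yet)
Bit 3: prefix='11' (no match yet)
Bit 4: prefix='111' (no match yet)
Bit 5: prefix='1111' -> emit 'j', reset
Bit 6: prefix='1' (no match yet)
Bit 7: prefix='11' (no match yet)
Bit 8: prefix='111' (no match yet)
Bit 9: prefix='1111' -> emit 'j', reset
Bit 10: prefix='1' (no match yet)
Bit 11: prefix='11' (no match yet)
Bit 12: prefix='111' (no match yet)
Bit 13: prefix='1110' -> emit 'b', reset

Answer: (root)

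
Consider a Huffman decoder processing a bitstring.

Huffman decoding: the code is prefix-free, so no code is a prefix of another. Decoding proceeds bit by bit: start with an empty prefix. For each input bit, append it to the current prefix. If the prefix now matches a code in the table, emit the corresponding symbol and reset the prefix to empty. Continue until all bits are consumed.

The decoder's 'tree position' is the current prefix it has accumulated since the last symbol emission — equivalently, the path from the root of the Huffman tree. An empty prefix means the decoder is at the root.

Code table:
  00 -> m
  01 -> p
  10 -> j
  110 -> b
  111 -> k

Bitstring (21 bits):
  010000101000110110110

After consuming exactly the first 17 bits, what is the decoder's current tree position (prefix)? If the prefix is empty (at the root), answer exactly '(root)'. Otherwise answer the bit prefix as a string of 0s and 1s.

Bit 0: prefix='0' (no match yet)
Bit 1: prefix='01' -> emit 'p', reset
Bit 2: prefix='0' (no match yet)
Bit 3: prefix='00' -> emit 'm', reset
Bit 4: prefix='0' (no match yet)
Bit 5: prefix='00' -> emit 'm', reset
Bit 6: prefix='1' (no match yet)
Bit 7: prefix='10' -> emit 'j', reset
Bit 8: prefix='1' (no match yet)
Bit 9: prefix='10' -> emit 'j', reset
Bit 10: prefix='0' (no match yet)
Bit 11: prefix='00' -> emit 'm', reset
Bit 12: prefix='1' (no match yet)
Bit 13: prefix='11' (no match yet)
Bit 14: prefix='110' -> emit 'b', reset
Bit 15: prefix='1' (no match yet)
Bit 16: prefix='11' (no match yet)

Answer: 11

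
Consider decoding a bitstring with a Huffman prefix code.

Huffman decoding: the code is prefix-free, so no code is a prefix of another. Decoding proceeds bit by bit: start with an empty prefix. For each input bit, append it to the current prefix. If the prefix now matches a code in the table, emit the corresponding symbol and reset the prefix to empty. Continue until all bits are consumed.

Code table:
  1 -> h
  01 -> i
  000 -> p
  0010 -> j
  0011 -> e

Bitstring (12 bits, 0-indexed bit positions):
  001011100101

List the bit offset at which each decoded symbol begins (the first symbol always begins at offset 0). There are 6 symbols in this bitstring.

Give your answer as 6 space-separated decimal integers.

Answer: 0 4 5 6 7 11

Derivation:
Bit 0: prefix='0' (no match yet)
Bit 1: prefix='00' (no match yet)
Bit 2: prefix='001' (no match yet)
Bit 3: prefix='0010' -> emit 'j', reset
Bit 4: prefix='1' -> emit 'h', reset
Bit 5: prefix='1' -> emit 'h', reset
Bit 6: prefix='1' -> emit 'h', reset
Bit 7: prefix='0' (no match yet)
Bit 8: prefix='00' (no match yet)
Bit 9: prefix='001' (no match yet)
Bit 10: prefix='0010' -> emit 'j', reset
Bit 11: prefix='1' -> emit 'h', reset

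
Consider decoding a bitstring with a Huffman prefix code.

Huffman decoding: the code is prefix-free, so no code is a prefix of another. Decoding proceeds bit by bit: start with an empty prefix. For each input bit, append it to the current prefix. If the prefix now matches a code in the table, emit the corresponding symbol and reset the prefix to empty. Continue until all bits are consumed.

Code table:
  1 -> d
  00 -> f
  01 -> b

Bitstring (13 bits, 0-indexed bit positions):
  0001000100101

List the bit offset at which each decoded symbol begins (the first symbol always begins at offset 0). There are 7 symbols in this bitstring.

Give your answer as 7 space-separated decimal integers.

Bit 0: prefix='0' (no match yet)
Bit 1: prefix='00' -> emit 'f', reset
Bit 2: prefix='0' (no match yet)
Bit 3: prefix='01' -> emit 'b', reset
Bit 4: prefix='0' (no match yet)
Bit 5: prefix='00' -> emit 'f', reset
Bit 6: prefix='0' (no match yet)
Bit 7: prefix='01' -> emit 'b', reset
Bit 8: prefix='0' (no match yet)
Bit 9: prefix='00' -> emit 'f', reset
Bit 10: prefix='1' -> emit 'd', reset
Bit 11: prefix='0' (no match yet)
Bit 12: prefix='01' -> emit 'b', reset

Answer: 0 2 4 6 8 10 11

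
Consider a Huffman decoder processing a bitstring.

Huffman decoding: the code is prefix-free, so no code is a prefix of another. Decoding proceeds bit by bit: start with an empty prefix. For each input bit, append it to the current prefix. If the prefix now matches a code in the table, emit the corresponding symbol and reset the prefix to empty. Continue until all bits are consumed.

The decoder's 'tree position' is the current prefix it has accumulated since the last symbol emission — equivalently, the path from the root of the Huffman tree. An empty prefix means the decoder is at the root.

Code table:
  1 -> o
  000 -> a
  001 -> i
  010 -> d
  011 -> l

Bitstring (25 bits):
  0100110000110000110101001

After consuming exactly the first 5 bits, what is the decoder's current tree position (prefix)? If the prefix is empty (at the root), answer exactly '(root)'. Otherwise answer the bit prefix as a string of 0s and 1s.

Bit 0: prefix='0' (no match yet)
Bit 1: prefix='01' (no match yet)
Bit 2: prefix='010' -> emit 'd', reset
Bit 3: prefix='0' (no match yet)
Bit 4: prefix='01' (no match yet)

Answer: 01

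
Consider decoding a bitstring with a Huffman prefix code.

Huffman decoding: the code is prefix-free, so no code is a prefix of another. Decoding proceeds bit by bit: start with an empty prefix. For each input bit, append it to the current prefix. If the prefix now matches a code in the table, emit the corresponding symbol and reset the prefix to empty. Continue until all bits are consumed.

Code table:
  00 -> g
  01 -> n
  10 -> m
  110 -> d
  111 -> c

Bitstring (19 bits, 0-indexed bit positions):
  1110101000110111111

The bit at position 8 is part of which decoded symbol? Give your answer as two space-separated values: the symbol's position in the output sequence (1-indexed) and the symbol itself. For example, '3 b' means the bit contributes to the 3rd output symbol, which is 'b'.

Answer: 4 g

Derivation:
Bit 0: prefix='1' (no match yet)
Bit 1: prefix='11' (no match yet)
Bit 2: prefix='111' -> emit 'c', reset
Bit 3: prefix='0' (no match yet)
Bit 4: prefix='01' -> emit 'n', reset
Bit 5: prefix='0' (no match yet)
Bit 6: prefix='01' -> emit 'n', reset
Bit 7: prefix='0' (no match yet)
Bit 8: prefix='00' -> emit 'g', reset
Bit 9: prefix='0' (no match yet)
Bit 10: prefix='01' -> emit 'n', reset
Bit 11: prefix='1' (no match yet)
Bit 12: prefix='10' -> emit 'm', reset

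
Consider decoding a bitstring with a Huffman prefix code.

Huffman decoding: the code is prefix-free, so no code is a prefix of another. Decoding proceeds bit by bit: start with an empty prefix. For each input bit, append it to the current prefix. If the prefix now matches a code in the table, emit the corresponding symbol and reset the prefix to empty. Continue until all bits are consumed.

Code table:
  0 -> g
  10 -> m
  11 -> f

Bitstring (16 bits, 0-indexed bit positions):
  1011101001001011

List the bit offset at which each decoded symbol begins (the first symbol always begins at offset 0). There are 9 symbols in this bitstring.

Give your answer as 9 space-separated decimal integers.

Bit 0: prefix='1' (no match yet)
Bit 1: prefix='10' -> emit 'm', reset
Bit 2: prefix='1' (no match yet)
Bit 3: prefix='11' -> emit 'f', reset
Bit 4: prefix='1' (no match yet)
Bit 5: prefix='10' -> emit 'm', reset
Bit 6: prefix='1' (no match yet)
Bit 7: prefix='10' -> emit 'm', reset
Bit 8: prefix='0' -> emit 'g', reset
Bit 9: prefix='1' (no match yet)
Bit 10: prefix='10' -> emit 'm', reset
Bit 11: prefix='0' -> emit 'g', reset
Bit 12: prefix='1' (no match yet)
Bit 13: prefix='10' -> emit 'm', reset
Bit 14: prefix='1' (no match yet)
Bit 15: prefix='11' -> emit 'f', reset

Answer: 0 2 4 6 8 9 11 12 14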